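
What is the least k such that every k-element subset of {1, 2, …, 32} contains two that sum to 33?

Partition {1, …, 32} into 16 pairs: {1,32}, {2,31}, …, {16,17}.
Choosing 16 integers — say the integers 1 through 16 — takes one from each pair and avoids the property.
Choosing 17 forces two into the same pair by pigeonhole, and those sum to 33. So 17.

17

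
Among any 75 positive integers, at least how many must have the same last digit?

8

There are 10 possible last digits, which serve as the pigeonholes.
If each of the 10 possible last digits held at most 7, the total would be at most 10 × 7 = 70 < 75, a contradiction.
So at least one holds ⌈75/10⌉ = 8.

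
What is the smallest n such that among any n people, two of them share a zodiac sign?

There are 12 zodiac signs acting as pigeonholes.
With 12 people we could place one in each, avoiding any repeat.
One more forces some class to hold 2, so 12 + 1 = 13.

13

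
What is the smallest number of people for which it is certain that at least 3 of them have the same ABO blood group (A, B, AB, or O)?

9

There are 4 ABO blood groups acting as pigeonholes.
With 4 × 2 = 8 people we could place exactly 2 in each, with no class reaching 3.
One more forces some class to hold 3, so 8 + 1 = 9.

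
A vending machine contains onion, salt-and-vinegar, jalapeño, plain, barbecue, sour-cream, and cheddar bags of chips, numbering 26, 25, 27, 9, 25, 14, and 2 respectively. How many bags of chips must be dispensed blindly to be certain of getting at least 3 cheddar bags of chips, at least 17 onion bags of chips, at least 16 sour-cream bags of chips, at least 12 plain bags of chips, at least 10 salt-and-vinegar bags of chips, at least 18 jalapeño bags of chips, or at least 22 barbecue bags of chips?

89

Each of the 7 flavors has its own threshold; avoid all of them simultaneously.
The worst case stops just short of every target: 16 onion, 9 salt-and-vinegar, 17 jalapeño, all 9 plain, 21 barbecue, all 14 sour-cream, 2 cheddar — 16 + 9 + 17 + 9 + 21 + 14 + 2 = 88 bags of chips.
One more bag of chips must push some flavor to its target, so 88 + 1 = 89.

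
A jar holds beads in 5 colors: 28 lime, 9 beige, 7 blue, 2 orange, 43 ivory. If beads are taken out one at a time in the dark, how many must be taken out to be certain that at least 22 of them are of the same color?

61

In the worst case we take at most 21 of each color, but all 9 beige, all 7 blue, and all 2 orange (fewer than 21), giving 21 + 9 + 7 + 2 + 21 = 60.
One more bead then forces some color to 22, so 60 + 1 = 61.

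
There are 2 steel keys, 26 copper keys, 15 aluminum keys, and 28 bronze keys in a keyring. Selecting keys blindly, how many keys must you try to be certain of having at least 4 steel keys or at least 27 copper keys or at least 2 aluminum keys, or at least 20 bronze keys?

Each of the 4 types has its own threshold; avoid all of them simultaneously.
The worst case stops just short of every target: all 2 steel, 26 copper, 1 aluminum, 19 bronze — 2 + 26 + 1 + 19 = 48 keys.
One more key must push some type to its target, so 48 + 1 = 49.

49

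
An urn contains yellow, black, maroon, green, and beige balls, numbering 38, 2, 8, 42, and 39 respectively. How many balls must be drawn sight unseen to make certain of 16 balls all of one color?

56

In the worst case we take at most 15 of each color, but all 2 black and all 8 maroon (fewer than 15), giving 15 + 2 + 8 + 15 + 15 = 55.
One more ball then forces some color to 16, so 55 + 1 = 56.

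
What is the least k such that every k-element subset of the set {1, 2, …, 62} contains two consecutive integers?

Partition {1, …, 62} into 31 pairs: {1,2}, {3,4}, …, {61,62}.
Choosing 31 integers — say the 31 even numbers 2, 4, …, 62 — takes one from each pair and avoids the property.
Choosing 32 forces two into the same pair by pigeonhole, and those are consecutive. So 32.

32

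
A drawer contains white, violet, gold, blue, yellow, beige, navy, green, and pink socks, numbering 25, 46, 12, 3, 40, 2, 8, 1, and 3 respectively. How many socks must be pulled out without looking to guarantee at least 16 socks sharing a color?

Treat the 9 colors as pigeonholes.
In the worst case we take at most 15 of each color, but all 12 gold, all 3 blue, all 2 beige, all 8 navy, all 1 green, and all 3 pink (fewer than 15), giving 15 + 15 + 12 + 3 + 15 + 2 + 8 + 1 + 3 = 74.
One more sock then forces some color to 16, so 74 + 1 = 75.

75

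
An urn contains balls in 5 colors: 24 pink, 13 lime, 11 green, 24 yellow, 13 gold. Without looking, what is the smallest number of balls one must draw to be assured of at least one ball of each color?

The hardest color to obtain is green: we could draw every other ball first — 85 − 11 = 74 balls — without a single green one.
The next draw must be green, so 74 + 1 = 75.

75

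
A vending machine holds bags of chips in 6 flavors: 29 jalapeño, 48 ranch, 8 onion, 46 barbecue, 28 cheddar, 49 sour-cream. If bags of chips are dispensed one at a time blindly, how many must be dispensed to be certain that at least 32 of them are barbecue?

194

The worst case draws every non-barbecue bag of chips first: 29 + 48 + 8 + 28 + 49 = 162.
The next 32 draws are then forced to be barbecue, giving 162 + 32 = 194.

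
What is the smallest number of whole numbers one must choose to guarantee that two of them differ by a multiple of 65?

66

Two integers differ by a multiple of 65 exactly when they share a remainder mod 65.
There are 65 residue classes mod 65, so 65 integers can all lie in distinct classes.
One more integer must repeat a residue, giving a difference divisible by 65. So n = 65 + 1 = 66.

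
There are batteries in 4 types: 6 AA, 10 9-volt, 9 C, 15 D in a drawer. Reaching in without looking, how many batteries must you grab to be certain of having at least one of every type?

35

The hardest type to obtain is AA: we could draw every other battery first — 40 − 6 = 34 batteries — without a single AA one.
The next draw must be AA, so 34 + 1 = 35.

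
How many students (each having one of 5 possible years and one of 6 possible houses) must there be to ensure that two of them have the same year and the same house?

There are 5 × 6 = 30 (year, house) combinations acting as pigeonholes.
With 30 students we could place one in each, avoiding any repeat.
One more forces some (year, house) pair to hold 2, so 30 + 1 = 31.

31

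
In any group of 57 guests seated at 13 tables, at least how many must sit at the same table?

The 57 guests fall into 13 tables.
If each of the 13 tables held at most 4, the total would be at most 13 × 4 = 52 < 57, a contradiction.
So at least one holds ⌈57/13⌉ = 5.

5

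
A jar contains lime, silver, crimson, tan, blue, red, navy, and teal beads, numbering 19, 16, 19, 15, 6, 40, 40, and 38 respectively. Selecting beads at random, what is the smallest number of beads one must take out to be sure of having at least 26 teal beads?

181

To avoid teal beads as long as possible, exhaust the other 7 colors first.
The worst case draws every non-teal bead first: 19 + 16 + 19 + 15 + 6 + 40 + 40 = 155.
The next 26 draws are then forced to be teal, giving 155 + 26 = 181.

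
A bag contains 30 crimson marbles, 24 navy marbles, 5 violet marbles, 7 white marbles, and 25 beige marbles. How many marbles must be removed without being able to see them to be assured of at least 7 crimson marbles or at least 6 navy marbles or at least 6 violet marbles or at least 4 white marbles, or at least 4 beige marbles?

23

The worst case stops just short of every target: 6 crimson, 5 navy, 5 violet, 3 white, 3 beige — 6 + 5 + 5 + 3 + 3 = 22 marbles.
One more marble must push some color to its target, so 22 + 1 = 23.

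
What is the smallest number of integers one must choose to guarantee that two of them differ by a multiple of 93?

Two integers differ by a multiple of 93 exactly when they share a remainder mod 93.
There are 93 residue classes mod 93, so 93 integers can all lie in distinct classes.
One more integer must repeat a residue, giving a difference divisible by 93. So n = 93 + 1 = 94.

94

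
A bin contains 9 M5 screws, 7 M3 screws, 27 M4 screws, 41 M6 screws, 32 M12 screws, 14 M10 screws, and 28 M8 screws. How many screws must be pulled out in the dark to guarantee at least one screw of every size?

The hardest size to obtain is M3: we could draw every other screw first — 158 − 7 = 151 screws — without a single M3 one.
The next draw must be M3, so 151 + 1 = 152.

152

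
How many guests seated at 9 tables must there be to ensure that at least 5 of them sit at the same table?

37

There are 9 tables acting as pigeonholes.
With 9 × 4 = 36 guests we could place exactly 4 in each, with no class reaching 5.
One more forces some class to hold 5, so 36 + 1 = 37.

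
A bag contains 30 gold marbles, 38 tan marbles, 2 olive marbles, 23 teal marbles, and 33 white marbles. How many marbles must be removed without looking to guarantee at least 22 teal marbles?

To avoid teal marbles as long as possible, exhaust the other 4 colors first.
The worst case draws every non-teal marble first: 30 + 38 + 2 + 33 = 103.
The next 22 draws are then forced to be teal, giving 103 + 22 = 125.

125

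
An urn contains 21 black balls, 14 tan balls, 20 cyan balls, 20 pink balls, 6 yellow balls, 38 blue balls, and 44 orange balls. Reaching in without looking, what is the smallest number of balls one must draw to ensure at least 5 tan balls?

154

The worst case draws every non-tan ball first: 21 + 20 + 20 + 6 + 38 + 44 = 149.
The next 5 draws are then forced to be tan, giving 149 + 5 = 154.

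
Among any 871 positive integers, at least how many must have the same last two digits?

The 871 positive integers fall into 100 possible two-digit endings.
If each of the 100 possible two-digit endings held at most 8, the total would be at most 100 × 8 = 800 < 871, a contradiction.
So at least one holds ⌈871/100⌉ = 9.

9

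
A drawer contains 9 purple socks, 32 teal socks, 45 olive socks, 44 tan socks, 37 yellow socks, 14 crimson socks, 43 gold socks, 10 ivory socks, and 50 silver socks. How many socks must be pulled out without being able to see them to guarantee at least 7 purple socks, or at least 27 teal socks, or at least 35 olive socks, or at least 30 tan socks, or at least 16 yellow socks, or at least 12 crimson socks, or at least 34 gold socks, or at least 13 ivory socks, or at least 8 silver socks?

172

The worst case stops just short of every target: 6 purple, 26 teal, 34 olive, 29 tan, 15 yellow, 11 crimson, 33 gold, all 10 ivory, 7 silver — 6 + 26 + 34 + 29 + 15 + 11 + 33 + 10 + 7 = 171 socks.
One more sock must push some color to its target, so 171 + 1 = 172.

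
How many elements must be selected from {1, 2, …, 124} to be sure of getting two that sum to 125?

Partition {1, …, 124} into 62 pairs: {1,124}, {2,123}, …, {62,63}.
Choosing 62 integers — say the integers 1 through 62 — takes one from each pair and avoids the property.
Choosing 63 forces two into the same pair by pigeonhole, and those sum to 125. So 63.

63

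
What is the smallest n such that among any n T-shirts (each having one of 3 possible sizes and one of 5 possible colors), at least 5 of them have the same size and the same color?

61

There are 3 × 5 = 15 (size, color) combinations acting as pigeonholes.
With 15 × 4 = 60 T-shirts we could place exactly 4 in each, with no (size, color) pair reaching 5.
One more forces some (size, color) pair to hold 5, so 60 + 1 = 61.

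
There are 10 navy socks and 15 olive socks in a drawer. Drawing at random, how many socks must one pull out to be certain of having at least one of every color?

16

The hardest color to obtain is navy: we could draw every other sock first — 25 − 10 = 15 socks — without a single navy one.
The next draw must be navy, so 15 + 1 = 16.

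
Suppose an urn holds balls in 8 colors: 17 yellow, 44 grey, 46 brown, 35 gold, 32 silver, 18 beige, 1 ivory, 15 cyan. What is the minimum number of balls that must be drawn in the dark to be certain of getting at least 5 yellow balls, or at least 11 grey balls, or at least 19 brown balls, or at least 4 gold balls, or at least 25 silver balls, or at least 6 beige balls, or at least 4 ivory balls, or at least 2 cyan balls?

Each of the 8 colors has its own threshold; avoid all of them simultaneously.
The worst case stops just short of every target: 4 yellow, 10 grey, 18 brown, 3 gold, 24 silver, 5 beige, all 1 ivory, 1 cyan — 4 + 10 + 18 + 3 + 24 + 5 + 1 + 1 = 66 balls.
One more ball must push some color to its target, so 66 + 1 = 67.

67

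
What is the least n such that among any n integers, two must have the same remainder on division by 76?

Two integers differ by a multiple of 76 exactly when they share a remainder mod 76.
There are 76 residue classes mod 76, so 76 integers can all lie in distinct classes.
One more integer must repeat a residue, giving a difference divisible by 76. So n = 76 + 1 = 77.

77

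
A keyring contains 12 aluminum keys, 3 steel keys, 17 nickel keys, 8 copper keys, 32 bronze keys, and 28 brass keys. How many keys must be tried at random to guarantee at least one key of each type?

The hardest type to obtain is steel: we could draw every other key first — 100 − 3 = 97 keys — without a single steel one.
The next draw must be steel, so 97 + 1 = 98.

98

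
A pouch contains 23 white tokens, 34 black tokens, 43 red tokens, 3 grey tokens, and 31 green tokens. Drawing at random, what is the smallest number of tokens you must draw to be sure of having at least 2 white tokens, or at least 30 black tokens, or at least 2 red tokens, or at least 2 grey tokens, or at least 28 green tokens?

The worst case stops just short of every target: 1 white, 29 black, 1 red, 1 grey, 27 green — 1 + 29 + 1 + 1 + 27 = 59 tokens.
One more token must push some color to its target, so 59 + 1 = 60.

60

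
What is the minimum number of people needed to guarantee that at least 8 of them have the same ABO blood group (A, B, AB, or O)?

There are 4 ABO blood groups acting as pigeonholes.
With 4 × 7 = 28 people we could place exactly 7 in each, with no class reaching 8.
One more forces some class to hold 8, so 28 + 1 = 29.

29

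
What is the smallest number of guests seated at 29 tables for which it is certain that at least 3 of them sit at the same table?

There are 29 tables acting as pigeonholes.
With 29 × 2 = 58 guests we could place exactly 2 in each, with no class reaching 3.
One more forces some class to hold 3, so 58 + 1 = 59.

59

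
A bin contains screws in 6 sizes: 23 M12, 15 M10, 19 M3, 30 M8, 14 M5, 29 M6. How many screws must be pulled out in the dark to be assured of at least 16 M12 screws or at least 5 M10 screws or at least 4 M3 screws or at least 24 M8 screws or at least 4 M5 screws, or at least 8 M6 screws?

The worst case stops just short of every target: 15 M12, 4 M10, 3 M3, 23 M8, 3 M5, 7 M6 — 15 + 4 + 3 + 23 + 3 + 7 = 55 screws.
One more screw must push some size to its target, so 55 + 1 = 56.

56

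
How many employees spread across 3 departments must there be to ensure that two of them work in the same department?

4

There are 3 departments acting as pigeonholes.
With 3 employees we could place one in each, avoiding any repeat.
One more forces some class to hold 2, so 3 + 1 = 4.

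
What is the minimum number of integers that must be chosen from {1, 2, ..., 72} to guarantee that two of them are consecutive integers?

Partition {1, …, 72} into 36 pairs: {1,2}, {3,4}, …, {71,72}.
Choosing 36 integers — say the 36 even numbers 2, 4, …, 72 — takes one from each pair and avoids the property.
Choosing 37 forces two into the same pair by pigeonhole, and those are consecutive. So 37.

37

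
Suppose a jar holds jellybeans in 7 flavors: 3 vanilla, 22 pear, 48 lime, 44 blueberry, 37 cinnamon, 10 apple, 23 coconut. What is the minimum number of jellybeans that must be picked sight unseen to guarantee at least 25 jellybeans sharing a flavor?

131

Treat the 7 flavors as pigeonholes.
In the worst case we take at most 24 of each flavor, but all 3 vanilla, all 22 pear, all 10 apple, and all 23 coconut (fewer than 24), giving 3 + 22 + 24 + 24 + 24 + 10 + 23 = 130.
One more jellybean then forces some flavor to 25, so 130 + 1 = 131.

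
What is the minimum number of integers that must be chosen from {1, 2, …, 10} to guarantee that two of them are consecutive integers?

Partition {1, …, 10} into 5 pairs: {1,2}, {3,4}, …, {9,10}.
Choosing 5 integers — say the 5 even numbers 2, 4, …, 10 — takes one from each pair and avoids the property.
Choosing 6 forces two into the same pair by pigeonhole, and those are consecutive. So 6.

6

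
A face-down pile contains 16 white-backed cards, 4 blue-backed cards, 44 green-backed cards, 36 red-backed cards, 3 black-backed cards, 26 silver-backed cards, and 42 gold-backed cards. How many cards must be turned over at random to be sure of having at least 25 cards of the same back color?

120

Treat the 7 back colors as pigeonholes.
In the worst case we take at most 24 of each back color, but all 16 white-backed, all 4 blue-backed, and all 3 black-backed (fewer than 24), giving 16 + 4 + 24 + 24 + 3 + 24 + 24 = 119.
One more card then forces some back color to 25, so 119 + 1 = 120.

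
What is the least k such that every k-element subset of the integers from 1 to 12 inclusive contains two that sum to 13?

7

Partition {1, …, 12} into 6 pairs: {1,12}, {2,11}, …, {6,7}.
Choosing 6 integers — say the integers 1 through 6 — takes one from each pair and avoids the property.
Choosing 7 forces two into the same pair by pigeonhole, and those sum to 13. So 7.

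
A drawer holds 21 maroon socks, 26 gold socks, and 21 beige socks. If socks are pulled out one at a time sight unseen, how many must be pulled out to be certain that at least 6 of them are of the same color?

Treat the 3 colors as pigeonholes.
The worst case takes 5 socks of each color without reaching 6 of any: 3 × 5 = 15.
The next sock must bring some color to 6, so 15 + 1 = 16.

16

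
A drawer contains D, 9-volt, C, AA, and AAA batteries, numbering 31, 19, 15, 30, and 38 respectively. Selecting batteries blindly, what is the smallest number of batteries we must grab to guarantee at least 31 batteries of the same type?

125

In the worst case we take at most 30 of each type, but all 19 9-volt and all 15 C (fewer than 30), giving 30 + 19 + 15 + 30 + 30 = 124.
One more battery then forces some type to 31, so 124 + 1 = 125.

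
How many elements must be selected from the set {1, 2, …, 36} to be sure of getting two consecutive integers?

Partition {1, …, 36} into 18 pairs: {1,2}, {3,4}, …, {35,36}.
Choosing 18 integers — say the 18 even numbers 2, 4, …, 36 — takes one from each pair and avoids the property.
Choosing 19 forces two into the same pair by pigeonhole, and those are consecutive. So 19.

19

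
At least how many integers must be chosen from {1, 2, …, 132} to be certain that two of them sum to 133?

67

Partition {1, …, 132} into 66 pairs: {1,132}, {2,131}, …, {66,67}.
Choosing 66 integers — say the integers 1 through 66 — takes one from each pair and avoids the property.
Choosing 67 forces two into the same pair by pigeonhole, and those sum to 133. So 67.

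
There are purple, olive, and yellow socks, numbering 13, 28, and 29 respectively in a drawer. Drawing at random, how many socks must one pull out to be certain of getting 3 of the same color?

7

Treat the 3 colors as pigeonholes.
The worst case takes 2 socks of each color without reaching 3 of any: 3 × 2 = 6.
The next sock must bring some color to 3, so 6 + 1 = 7.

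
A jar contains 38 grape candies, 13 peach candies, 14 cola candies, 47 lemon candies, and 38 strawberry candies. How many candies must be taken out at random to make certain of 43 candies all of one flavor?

In the worst case we take at most 42 of each flavor, but all 38 grape, all 13 peach, all 14 cola, and all 38 strawberry (fewer than 42), giving 38 + 13 + 14 + 42 + 38 = 145.
One more candy then forces some flavor to 43, so 145 + 1 = 146.

146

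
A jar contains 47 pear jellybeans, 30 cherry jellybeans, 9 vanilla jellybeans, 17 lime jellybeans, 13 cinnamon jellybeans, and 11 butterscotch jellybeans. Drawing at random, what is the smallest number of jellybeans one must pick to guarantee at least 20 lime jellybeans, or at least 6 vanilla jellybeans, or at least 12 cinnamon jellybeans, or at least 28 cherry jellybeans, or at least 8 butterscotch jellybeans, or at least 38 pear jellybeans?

Each of the 6 flavors has its own threshold; avoid all of them simultaneously.
The worst case stops just short of every target: 37 pear, 27 cherry, 5 vanilla, all 17 lime, 11 cinnamon, 7 butterscotch — 37 + 27 + 5 + 17 + 11 + 7 = 104 jellybeans.
One more jellybean must push some flavor to its target, so 104 + 1 = 105.

105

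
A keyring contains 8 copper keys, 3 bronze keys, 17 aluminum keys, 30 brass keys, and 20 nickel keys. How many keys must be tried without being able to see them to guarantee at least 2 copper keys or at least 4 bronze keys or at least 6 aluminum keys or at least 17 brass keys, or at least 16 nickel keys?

41

Each of the 5 types has its own threshold; avoid all of them simultaneously.
The worst case stops just short of every target: 1 copper, 3 bronze, 5 aluminum, 16 brass, 15 nickel — 1 + 3 + 5 + 16 + 15 = 40 keys.
One more key must push some type to its target, so 40 + 1 = 41.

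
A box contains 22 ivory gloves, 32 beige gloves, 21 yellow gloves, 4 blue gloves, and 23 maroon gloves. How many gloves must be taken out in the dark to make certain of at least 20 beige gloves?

To avoid beige gloves as long as possible, exhaust the other 4 colors first.
The worst case draws every non-beige glove first: 22 + 21 + 4 + 23 = 70.
The next 20 draws are then forced to be beige, giving 70 + 20 = 90.

90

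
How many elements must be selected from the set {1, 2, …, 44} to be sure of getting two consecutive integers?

23

Partition {1, …, 44} into 22 pairs: {1,2}, {3,4}, …, {43,44}.
Choosing 22 integers — say the 22 even numbers 2, 4, …, 44 — takes one from each pair and avoids the property.
Choosing 23 forces two into the same pair by pigeonhole, and those are consecutive. So 23.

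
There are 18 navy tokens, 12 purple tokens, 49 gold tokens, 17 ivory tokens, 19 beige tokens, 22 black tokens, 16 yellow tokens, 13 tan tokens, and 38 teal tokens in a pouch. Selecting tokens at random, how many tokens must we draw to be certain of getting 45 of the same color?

Treat the 9 colors as pigeonholes.
In the worst case we take at most 44 of each color, but all 18 navy, all 12 purple, all 17 ivory, all 19 beige, all 22 black, all 16 yellow, all 13 tan, and all 38 teal (fewer than 44), giving 18 + 12 + 44 + 17 + 19 + 22 + 16 + 13 + 38 = 199.
One more token then forces some color to 45, so 199 + 1 = 200.

200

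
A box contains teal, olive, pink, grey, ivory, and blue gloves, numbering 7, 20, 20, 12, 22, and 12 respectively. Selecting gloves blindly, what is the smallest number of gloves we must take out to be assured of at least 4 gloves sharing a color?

19

Treat the 6 colors as pigeonholes.
The worst case takes 3 gloves of each color without reaching 4 of any: 6 × 3 = 18.
The next glove must bring some color to 4, so 18 + 1 = 19.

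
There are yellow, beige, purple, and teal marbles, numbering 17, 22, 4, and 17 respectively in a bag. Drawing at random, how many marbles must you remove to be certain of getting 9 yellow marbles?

52

The worst case draws every non-yellow marble first: 22 + 4 + 17 = 43.
The next 9 draws are then forced to be yellow, giving 43 + 9 = 52.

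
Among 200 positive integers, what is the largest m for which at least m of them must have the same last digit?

There are 10 possible last digits, which serve as the pigeonholes.
If each of the 10 possible last digits held at most 19, the total would be at most 10 × 19 = 190 < 200, a contradiction.
So at least one holds ⌈200/10⌉ = 20.

20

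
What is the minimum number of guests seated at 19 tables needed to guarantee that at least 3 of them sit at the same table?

There are 19 tables acting as pigeonholes.
With 19 × 2 = 38 guests we could place exactly 2 in each, with no class reaching 3.
One more forces some class to hold 3, so 38 + 1 = 39.

39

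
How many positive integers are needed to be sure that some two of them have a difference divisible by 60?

Two integers differ by a multiple of 60 exactly when they share a remainder mod 60.
There are 60 residue classes mod 60, so 60 integers can all lie in distinct classes.
One more integer must repeat a residue, giving a difference divisible by 60. So n = 60 + 1 = 61.

61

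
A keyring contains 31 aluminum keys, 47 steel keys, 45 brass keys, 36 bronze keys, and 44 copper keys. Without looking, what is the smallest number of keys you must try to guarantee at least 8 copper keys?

The worst case draws every non-copper key first: 31 + 47 + 45 + 36 = 159.
The next 8 draws are then forced to be copper, giving 159 + 8 = 167.

167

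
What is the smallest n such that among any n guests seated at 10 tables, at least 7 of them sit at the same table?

There are 10 tables acting as pigeonholes.
With 10 × 6 = 60 guests we could place exactly 6 in each, with no class reaching 7.
One more forces some class to hold 7, so 60 + 1 = 61.

61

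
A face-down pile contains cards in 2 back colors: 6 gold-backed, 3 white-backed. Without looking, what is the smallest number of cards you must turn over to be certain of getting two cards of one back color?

The worst case takes 1 card of each back color without reaching 2 of any: 2 × 1 = 2.
The next card must bring some back color to 2, so 2 + 1 = 3.

3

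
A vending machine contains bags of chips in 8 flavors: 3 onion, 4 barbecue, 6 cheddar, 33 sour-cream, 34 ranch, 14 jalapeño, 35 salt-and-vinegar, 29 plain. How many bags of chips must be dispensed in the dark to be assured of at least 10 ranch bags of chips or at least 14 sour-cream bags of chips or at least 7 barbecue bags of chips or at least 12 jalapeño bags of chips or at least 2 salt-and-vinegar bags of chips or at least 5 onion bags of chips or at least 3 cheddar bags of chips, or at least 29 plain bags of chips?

72

The worst case stops just short of every target: all 3 onion, all 4 barbecue, 2 cheddar, 13 sour-cream, 9 ranch, 11 jalapeño, 1 salt-and-vinegar, 28 plain — 3 + 4 + 2 + 13 + 9 + 11 + 1 + 28 = 71 bags of chips.
One more bag of chips must push some flavor to its target, so 71 + 1 = 72.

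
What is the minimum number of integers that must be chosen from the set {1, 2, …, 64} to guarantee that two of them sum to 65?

33

Partition {1, …, 64} into 32 pairs: {1,64}, {2,63}, …, {32,33}.
Choosing 32 integers — say the integers 1 through 32 — takes one from each pair and avoids the property.
Choosing 33 forces two into the same pair by pigeonhole, and those sum to 65. So 33.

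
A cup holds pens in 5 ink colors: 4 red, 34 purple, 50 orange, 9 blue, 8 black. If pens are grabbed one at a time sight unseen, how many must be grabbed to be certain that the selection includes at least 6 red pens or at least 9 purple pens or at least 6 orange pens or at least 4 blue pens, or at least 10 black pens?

29

Each of the 5 ink colors has its own threshold; avoid all of them simultaneously.
The worst case stops just short of every target: all 4 red, 8 purple, 5 orange, 3 blue, all 8 black — 4 + 8 + 5 + 3 + 8 = 28 pens.
One more pen must push some ink color to its target, so 28 + 1 = 29.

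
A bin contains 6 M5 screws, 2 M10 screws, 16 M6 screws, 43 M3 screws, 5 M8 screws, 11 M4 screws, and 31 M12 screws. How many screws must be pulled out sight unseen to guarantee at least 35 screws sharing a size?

106

Treat the 7 sizes as pigeonholes.
In the worst case we take at most 34 of each size, but all 6 M5, all 2 M10, all 16 M6, all 5 M8, all 11 M4, and all 31 M12 (fewer than 34), giving 6 + 2 + 16 + 34 + 5 + 11 + 31 = 105.
One more screw then forces some size to 35, so 105 + 1 = 106.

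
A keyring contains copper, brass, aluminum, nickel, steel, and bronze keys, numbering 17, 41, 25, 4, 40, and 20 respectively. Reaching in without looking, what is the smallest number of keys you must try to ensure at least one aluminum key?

123

The worst case draws every non-aluminum key first: 17 + 41 + 4 + 40 + 20 = 122.
The next draw is then forced to be aluminum, giving 122 + 1 = 123.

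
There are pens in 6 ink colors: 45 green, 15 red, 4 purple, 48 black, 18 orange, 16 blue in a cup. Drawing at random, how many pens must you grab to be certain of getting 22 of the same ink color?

Treat the 6 ink colors as pigeonholes.
In the worst case we take at most 21 of each ink color, but all 15 red, all 4 purple, all 18 orange, and all 16 blue (fewer than 21), giving 21 + 15 + 4 + 21 + 18 + 16 = 95.
One more pen then forces some ink color to 22, so 95 + 1 = 96.

96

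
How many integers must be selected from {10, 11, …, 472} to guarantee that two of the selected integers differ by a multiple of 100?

101

Use the pigeonhole principle on residue classes: group the integers by remainder mod 100; there are 100 residue classes, each nonempty in this range.
Choosing one from each class (100 integers) avoids any shared remainder.
One more choice must repeat a class, so two differ by a multiple of 100. Hence 100 + 1 = 101.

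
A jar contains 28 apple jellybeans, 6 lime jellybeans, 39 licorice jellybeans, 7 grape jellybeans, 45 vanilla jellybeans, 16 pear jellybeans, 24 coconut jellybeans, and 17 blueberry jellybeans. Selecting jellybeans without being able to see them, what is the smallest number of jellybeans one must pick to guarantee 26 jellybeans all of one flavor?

146

In the worst case we take at most 25 of each flavor, but all 6 lime, all 7 grape, all 16 pear, all 24 coconut, and all 17 blueberry (fewer than 25), giving 25 + 6 + 25 + 7 + 25 + 16 + 24 + 17 = 145.
One more jellybean then forces some flavor to 26, so 145 + 1 = 146.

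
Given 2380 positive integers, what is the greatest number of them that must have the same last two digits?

There are 100 possible two-digit endings, which serve as the pigeonholes.
If each of the 100 possible two-digit endings held at most 23, the total would be at most 100 × 23 = 2300 < 2380, a contradiction.
So at least one holds ⌈2380/100⌉ = 24.

24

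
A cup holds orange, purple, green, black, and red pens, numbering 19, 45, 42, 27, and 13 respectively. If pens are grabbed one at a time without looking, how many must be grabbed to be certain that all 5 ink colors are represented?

134

The hardest ink color to obtain is red: we could draw every other pen first — 146 − 13 = 133 pens — without a single red one.
The next draw must be red, so 133 + 1 = 134.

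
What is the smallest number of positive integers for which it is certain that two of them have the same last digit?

There are 10 possible last digits acting as pigeonholes.
With 10 positive integers we could place one in each, avoiding any repeat.
One more forces some class to hold 2, so 10 + 1 = 11.

11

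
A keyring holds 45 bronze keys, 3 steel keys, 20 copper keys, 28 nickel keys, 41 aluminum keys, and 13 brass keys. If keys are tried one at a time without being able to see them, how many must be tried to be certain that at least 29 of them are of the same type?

In the worst case we take at most 28 of each type, but all 3 steel, all 20 copper, and all 13 brass (fewer than 28), giving 28 + 3 + 20 + 28 + 28 + 13 = 120.
One more key then forces some type to 29, so 120 + 1 = 121.

121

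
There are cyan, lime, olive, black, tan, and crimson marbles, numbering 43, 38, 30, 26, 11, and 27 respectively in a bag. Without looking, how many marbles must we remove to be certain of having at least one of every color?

The hardest color to obtain is tan: we could draw every other marble first — 175 − 11 = 164 marbles — without a single tan one.
The next draw must be tan, so 164 + 1 = 165.

165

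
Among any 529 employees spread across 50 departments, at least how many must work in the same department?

11

The 529 employees fall into 50 departments.
If each of the 50 departments held at most 10, the total would be at most 50 × 10 = 500 < 529, a contradiction.
So at least one holds ⌈529/50⌉ = 11.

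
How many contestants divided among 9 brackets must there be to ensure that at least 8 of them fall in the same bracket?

There are 9 brackets acting as pigeonholes.
With 9 × 7 = 63 contestants we could place exactly 7 in each, with no class reaching 8.
One more forces some class to hold 8, so 63 + 1 = 64.

64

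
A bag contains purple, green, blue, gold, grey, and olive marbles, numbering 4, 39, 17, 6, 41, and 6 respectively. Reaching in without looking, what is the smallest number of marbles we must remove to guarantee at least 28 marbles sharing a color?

In the worst case we take at most 27 of each color, but all 4 purple, all 17 blue, all 6 gold, and all 6 olive (fewer than 27), giving 4 + 27 + 17 + 6 + 27 + 6 = 87.
One more marble then forces some color to 28, so 87 + 1 = 88.

88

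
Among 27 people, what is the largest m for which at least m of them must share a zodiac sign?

3

There are 12 zodiac signs, which serve as the pigeonholes.
If each of the 12 zodiac signs held at most 2, the total would be at most 12 × 2 = 24 < 27, a contradiction.
So at least one holds ⌈27/12⌉ = 3.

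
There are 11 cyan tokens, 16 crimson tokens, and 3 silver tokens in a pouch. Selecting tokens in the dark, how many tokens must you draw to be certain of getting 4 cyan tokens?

The worst case draws every non-cyan token first: 16 + 3 = 19.
The next 4 draws are then forced to be cyan, giving 19 + 4 = 23.

23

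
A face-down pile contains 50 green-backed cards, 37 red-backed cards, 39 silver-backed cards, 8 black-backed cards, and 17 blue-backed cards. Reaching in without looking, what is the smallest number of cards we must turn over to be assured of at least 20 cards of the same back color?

83

In the worst case we take at most 19 of each back color, but all 8 black-backed and all 17 blue-backed (fewer than 19), giving 19 + 19 + 19 + 8 + 17 = 82.
One more card then forces some back color to 20, so 82 + 1 = 83.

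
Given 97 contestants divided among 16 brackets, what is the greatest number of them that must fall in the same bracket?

The 97 contestants fall into 16 brackets.
If each of the 16 brackets held at most 6, the total would be at most 16 × 6 = 96 < 97, a contradiction.
So at least one holds ⌈97/16⌉ = 7.

7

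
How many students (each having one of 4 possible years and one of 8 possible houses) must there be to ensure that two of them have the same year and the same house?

There are 4 × 8 = 32 (year, house) combinations acting as pigeonholes.
With 32 students we could place one in each, avoiding any repeat.
One more forces some (year, house) pair to hold 2, so 32 + 1 = 33.

33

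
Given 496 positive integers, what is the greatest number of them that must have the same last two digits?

There are 100 possible two-digit endings, which serve as the pigeonholes.
If each of the 100 possible two-digit endings held at most 4, the total would be at most 100 × 4 = 400 < 496, a contradiction.
So at least one holds ⌈496/100⌉ = 5.

5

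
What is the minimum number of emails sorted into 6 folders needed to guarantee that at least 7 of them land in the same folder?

There are 6 folders acting as pigeonholes.
With 6 × 6 = 36 emails we could place exactly 6 in each, with no class reaching 7.
One more forces some class to hold 7, so 36 + 1 = 37.

37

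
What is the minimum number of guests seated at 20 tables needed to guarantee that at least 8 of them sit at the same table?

141

There are 20 tables acting as pigeonholes.
With 20 × 7 = 140 guests we could place exactly 7 in each, with no class reaching 8.
One more forces some class to hold 8, so 140 + 1 = 141.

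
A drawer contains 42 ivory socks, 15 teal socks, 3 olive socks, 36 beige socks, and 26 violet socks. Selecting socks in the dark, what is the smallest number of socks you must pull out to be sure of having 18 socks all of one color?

70

In the worst case we take at most 17 of each color, but all 15 teal and all 3 olive (fewer than 17), giving 17 + 15 + 3 + 17 + 17 = 69.
One more sock then forces some color to 18, so 69 + 1 = 70.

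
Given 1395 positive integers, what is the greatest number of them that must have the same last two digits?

There are 100 possible two-digit endings, which serve as the pigeonholes.
If each of the 100 possible two-digit endings held at most 13, the total would be at most 100 × 13 = 1300 < 1395, a contradiction.
So at least one holds ⌈1395/100⌉ = 14.

14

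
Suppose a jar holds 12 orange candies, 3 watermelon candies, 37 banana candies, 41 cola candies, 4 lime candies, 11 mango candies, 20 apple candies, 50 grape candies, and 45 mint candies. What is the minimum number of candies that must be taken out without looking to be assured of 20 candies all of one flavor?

126

In the worst case we take at most 19 of each flavor, but all 12 orange, all 3 watermelon, all 4 lime, and all 11 mango (fewer than 19), giving 12 + 3 + 19 + 19 + 4 + 11 + 19 + 19 + 19 = 125.
One more candy then forces some flavor to 20, so 125 + 1 = 126.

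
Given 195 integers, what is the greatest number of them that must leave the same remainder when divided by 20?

If each of the 20 residue classes modulo 20 held at most 9, the total would be at most 20 × 9 = 180 < 195, a contradiction.
So at least one holds ⌈195/20⌉ = 10.

10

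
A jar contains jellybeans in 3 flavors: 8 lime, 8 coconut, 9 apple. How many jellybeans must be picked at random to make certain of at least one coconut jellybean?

18

The worst case draws every non-coconut jellybean first: 8 + 9 = 17.
The next draw is then forced to be coconut, giving 17 + 1 = 18.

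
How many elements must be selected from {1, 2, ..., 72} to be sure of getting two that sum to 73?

Partition {1, …, 72} into 36 pairs: {1,72}, {2,71}, …, {36,37}.
Choosing 36 integers — say the integers 1 through 36 — takes one from each pair and avoids the property.
Choosing 37 forces two into the same pair by pigeonhole, and those sum to 73. So 37.

37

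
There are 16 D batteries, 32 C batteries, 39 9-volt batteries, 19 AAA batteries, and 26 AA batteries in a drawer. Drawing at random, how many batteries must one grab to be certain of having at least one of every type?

117

The hardest type to obtain is D: we could draw every other battery first — 132 − 16 = 116 batteries — without a single D one.
The next draw must be D, so 116 + 1 = 117.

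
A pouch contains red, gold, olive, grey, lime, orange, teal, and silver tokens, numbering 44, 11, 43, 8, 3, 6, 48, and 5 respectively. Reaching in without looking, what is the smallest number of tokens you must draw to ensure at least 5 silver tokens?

The worst case draws every non-silver token first: 44 + 11 + 43 + 8 + 3 + 6 + 48 = 163.
The next 5 draws are then forced to be silver, giving 163 + 5 = 168.

168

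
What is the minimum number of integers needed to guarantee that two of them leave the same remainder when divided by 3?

There are 3 residue classes modulo 3 acting as pigeonholes.
With 3 integers we could place one in each, avoiding any repeat.
One more forces some class to hold 2, so 3 + 1 = 4.

4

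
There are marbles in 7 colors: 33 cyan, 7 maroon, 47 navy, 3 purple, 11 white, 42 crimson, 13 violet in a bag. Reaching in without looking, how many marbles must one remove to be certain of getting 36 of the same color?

138

In the worst case we take at most 35 of each color, but all 33 cyan, all 7 maroon, all 3 purple, all 11 white, and all 13 violet (fewer than 35), giving 33 + 7 + 35 + 3 + 11 + 35 + 13 = 137.
One more marble then forces some color to 36, so 137 + 1 = 138.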